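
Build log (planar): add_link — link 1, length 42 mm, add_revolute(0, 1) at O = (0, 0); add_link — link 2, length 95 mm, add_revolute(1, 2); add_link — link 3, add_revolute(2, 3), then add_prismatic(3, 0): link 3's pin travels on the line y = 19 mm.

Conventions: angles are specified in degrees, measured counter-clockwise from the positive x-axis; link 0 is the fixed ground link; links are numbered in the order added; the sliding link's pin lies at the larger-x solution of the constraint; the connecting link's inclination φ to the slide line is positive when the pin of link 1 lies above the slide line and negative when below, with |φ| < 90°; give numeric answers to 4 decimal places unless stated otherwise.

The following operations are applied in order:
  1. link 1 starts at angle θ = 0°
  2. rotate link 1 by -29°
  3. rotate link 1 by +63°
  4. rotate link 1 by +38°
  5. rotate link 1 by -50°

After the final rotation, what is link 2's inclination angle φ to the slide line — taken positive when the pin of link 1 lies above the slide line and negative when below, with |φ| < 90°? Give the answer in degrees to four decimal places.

geometry: r = 42 mm, L = 95 mm, e = 19 mm; θ starts at 0°
rotate link 1 by -29°: θ ← 0° -29° = -29°
rotate link 1 by +63°: θ ← -29° +63° = 34°
rotate link 1 by +38°: θ ← 34° +38° = 72°
rotate link 1 by -50°: θ ← 72° -50° = 22°
h = r sin θ − e = 15.733477 − 19 = -3.266523
sin φ = h / L = -3.266523 / 95 = -0.03438445
φ = arcsin(-0.03438445) = -1.970472°

-1.9705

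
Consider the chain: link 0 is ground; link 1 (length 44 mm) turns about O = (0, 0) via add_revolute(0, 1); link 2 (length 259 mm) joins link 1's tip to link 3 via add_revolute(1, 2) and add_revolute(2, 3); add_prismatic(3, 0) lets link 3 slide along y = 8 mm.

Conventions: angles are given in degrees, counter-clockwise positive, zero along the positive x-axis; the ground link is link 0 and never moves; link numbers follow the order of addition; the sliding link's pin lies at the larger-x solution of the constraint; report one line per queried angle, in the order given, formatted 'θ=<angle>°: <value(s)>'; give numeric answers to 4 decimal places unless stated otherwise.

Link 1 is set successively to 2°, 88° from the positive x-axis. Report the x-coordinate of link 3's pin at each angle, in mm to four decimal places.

geometry: r = 44 mm, L = 259 mm, e = 8 mm
θ=2°: crank pin P = (r cos θ, r sin θ) = (43.973196, 1.535578)
θ=2°: h = r sin θ − e = 1.535578 − 8 = -6.464422
θ=2°: x = r cos θ + √(L² − h²) = 43.973196 + 258.919314 = 302.892511
θ=88°: crank pin P = (r cos θ, r sin θ) = (1.535578, 43.973196)
θ=88°: h = r sin θ − e = 43.973196 − 8 = 35.973196
θ=88°: x = r cos θ + √(L² − h²) = 1.535578 + 256.489628 = 258.025206

θ=2°: 302.8925
θ=88°: 258.0252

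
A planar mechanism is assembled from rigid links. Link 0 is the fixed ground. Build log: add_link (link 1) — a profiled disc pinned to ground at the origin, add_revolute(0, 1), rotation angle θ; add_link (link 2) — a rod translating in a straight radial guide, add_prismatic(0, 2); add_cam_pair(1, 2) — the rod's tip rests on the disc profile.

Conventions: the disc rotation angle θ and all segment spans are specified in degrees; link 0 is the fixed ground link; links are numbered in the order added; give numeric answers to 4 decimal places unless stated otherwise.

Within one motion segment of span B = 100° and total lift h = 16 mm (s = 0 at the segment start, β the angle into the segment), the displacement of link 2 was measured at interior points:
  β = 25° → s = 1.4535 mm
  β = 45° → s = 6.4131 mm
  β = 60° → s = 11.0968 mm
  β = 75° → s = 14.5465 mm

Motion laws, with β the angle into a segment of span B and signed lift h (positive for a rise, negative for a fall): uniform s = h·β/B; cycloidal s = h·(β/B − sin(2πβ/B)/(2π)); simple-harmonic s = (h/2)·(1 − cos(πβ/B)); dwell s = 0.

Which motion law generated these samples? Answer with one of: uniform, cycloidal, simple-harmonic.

candidates at β/B = r: uniform s = h·r (linear in β); cycloidal s = h·(r − sin(2πr)/(2π)); simple-harmonic s = (h/2)(1 − cos(πr))
β=25°: printed 1.4535 | uniform 4.0000, cycloidal 1.4535, simple-harmonic 2.3431
β=45°: printed 6.4131 | uniform 7.2000, cycloidal 6.4131, simple-harmonic 6.7485
β=60°: printed 11.0968 | uniform 9.6000, cycloidal 11.0968, simple-harmonic 10.4721
β=75°: printed 14.5465 | uniform 12.0000, cycloidal 14.5465, simple-harmonic 13.6569
only one law matches every sample → cycloidal

cycloidal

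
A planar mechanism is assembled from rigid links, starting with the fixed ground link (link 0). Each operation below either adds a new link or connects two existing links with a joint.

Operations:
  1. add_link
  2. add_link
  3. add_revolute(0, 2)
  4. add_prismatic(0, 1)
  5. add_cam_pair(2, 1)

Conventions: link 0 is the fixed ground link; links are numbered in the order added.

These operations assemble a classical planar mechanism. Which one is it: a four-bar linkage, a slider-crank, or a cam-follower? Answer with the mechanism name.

links: 3 (incl. ground); joints: 1 revolute, 1 prismatic, 1 higher (cam) pair, forming one closed loop
3 links, revolute + prismatic + higher pair in one loop → cam-follower

cam-follower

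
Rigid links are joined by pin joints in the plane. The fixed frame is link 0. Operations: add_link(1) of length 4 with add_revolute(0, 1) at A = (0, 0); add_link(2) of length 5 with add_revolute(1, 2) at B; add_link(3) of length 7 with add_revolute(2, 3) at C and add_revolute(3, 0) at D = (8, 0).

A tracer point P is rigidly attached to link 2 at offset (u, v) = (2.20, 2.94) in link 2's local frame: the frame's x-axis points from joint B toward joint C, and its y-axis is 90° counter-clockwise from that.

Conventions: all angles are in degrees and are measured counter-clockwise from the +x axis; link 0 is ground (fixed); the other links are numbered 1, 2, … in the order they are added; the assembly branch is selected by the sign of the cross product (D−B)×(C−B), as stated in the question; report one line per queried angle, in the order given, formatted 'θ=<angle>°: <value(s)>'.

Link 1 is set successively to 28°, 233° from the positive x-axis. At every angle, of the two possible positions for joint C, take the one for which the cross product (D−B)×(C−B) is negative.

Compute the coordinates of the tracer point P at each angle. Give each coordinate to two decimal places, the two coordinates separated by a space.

A=(0,0), D=(8.00,0)
θ=28°: B = A + 4.00·(cos28°, sin28°) = (3.5318, 1.8779)
θ=28°: |BD| = 4.8468
θ=28°: circle(B,5.00) ∩ circle(D,7.00): a=-0.0525, h=4.9997
θ=28°:   candidates: C₊=(5.4206,6.5074) cross=24.233; C₋=(1.5463,-2.7110) cross=-24.233
θ=28°:   branch - wants cross < 0 → take C=(1.5463,-2.7110) (cross=-24.233)
θ=28°: ex = (C−B)/|BC| = (-0.3971,-0.9178); ey = (0.9178,-0.3971)
θ=28°: P = B + 2.20·ex + 2.94·ey = (5.3564,-1.3087)
θ=233°: B = A + 4.00·(cos233°, sin233°) = (-2.4073, -3.1945)
θ=233°: |BD| = 10.8865
θ=233°: circle(B,5.00) ∩ circle(D,7.00): a=4.3410, h=2.4811
θ=233°:   candidates: C₊=(1.0146,0.4512) cross=27.011; C₋=(2.4707,-4.2926) cross=-27.011
θ=233°:   branch - wants cross < 0 → take C=(2.4707,-4.2926) (cross=-27.011)
θ=233°: ex = (C−B)/|BC| = (0.9756,-0.2196); ey = (0.2196,0.9756)
θ=233°: P = B + 2.20·ex + 2.94·ey = (0.3847,-0.8095)

θ=28°: 5.36 -1.31
θ=233°: 0.38 -0.81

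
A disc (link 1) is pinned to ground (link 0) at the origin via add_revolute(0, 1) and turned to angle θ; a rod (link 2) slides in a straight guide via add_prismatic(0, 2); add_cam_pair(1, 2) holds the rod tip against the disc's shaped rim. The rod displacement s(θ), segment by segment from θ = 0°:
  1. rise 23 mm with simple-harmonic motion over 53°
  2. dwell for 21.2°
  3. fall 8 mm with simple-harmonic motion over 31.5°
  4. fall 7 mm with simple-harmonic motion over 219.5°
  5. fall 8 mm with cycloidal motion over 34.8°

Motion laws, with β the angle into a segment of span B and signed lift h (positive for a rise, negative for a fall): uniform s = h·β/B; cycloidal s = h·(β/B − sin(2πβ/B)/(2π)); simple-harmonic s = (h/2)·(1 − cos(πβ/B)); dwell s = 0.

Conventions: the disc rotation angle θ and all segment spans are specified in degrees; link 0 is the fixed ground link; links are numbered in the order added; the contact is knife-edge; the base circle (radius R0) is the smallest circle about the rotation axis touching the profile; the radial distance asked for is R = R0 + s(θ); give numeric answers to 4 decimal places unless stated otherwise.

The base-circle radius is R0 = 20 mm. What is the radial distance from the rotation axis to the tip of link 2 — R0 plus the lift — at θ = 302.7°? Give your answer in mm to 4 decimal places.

segment 1 (0° to 53°, simple-harmonic, h = 23) is passed completely: s = 0.0000 + (23) = 23.0000
segment 2 (53° to 74.2°, dwell): s unchanged at 23.0000
segment 3 (74.2° to 105.7°, simple-harmonic, h = -8) is passed completely: s = 23.0000 + (-8) = 15.0000
θ = 302.7° falls in segment 4 (105.7° to 325.2°, simple-harmonic, h = -7): β = 302.7 − 105.7 = 197°, B = 219.5°; Δs = -7/2·(1 − cos(π·0.8975)) = -6.8201; s = 15.0000 − 6.8201 = 8.1799
R = R0 + s = 20 + 8.1799 = 28.1799

28.1799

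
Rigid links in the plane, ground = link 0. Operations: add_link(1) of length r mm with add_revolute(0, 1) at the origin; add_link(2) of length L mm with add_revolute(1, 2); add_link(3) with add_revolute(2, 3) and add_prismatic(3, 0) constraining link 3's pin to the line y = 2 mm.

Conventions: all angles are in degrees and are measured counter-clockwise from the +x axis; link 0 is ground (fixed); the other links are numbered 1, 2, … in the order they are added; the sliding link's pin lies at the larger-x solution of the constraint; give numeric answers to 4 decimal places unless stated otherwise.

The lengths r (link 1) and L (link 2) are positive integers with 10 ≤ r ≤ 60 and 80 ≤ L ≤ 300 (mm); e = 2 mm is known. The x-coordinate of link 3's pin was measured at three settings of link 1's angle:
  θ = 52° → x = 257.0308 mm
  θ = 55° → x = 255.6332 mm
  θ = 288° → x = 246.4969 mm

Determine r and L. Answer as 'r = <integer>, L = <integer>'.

constraint per measurement: (x − r cos θ)² + (r sin θ − e)² = L²
subtracting the θ₁ and θ₂ equations cancels the r² and L² terms:
r = (x₁² − x₂²) / (2[(x₁cos θ₁ + e sin θ₁) − (x₂cos θ₂ + e sin θ₂)]) = 30.9998 → r = 31
L² = (x₁ − r cos θ₁)² + (r sin θ₁ − e)² = 57120.9932 → L = 239.0000 → L = 239
check at θ₃=288°: x = 246.4969 (printed 246.4969) ✓

r = 31, L = 239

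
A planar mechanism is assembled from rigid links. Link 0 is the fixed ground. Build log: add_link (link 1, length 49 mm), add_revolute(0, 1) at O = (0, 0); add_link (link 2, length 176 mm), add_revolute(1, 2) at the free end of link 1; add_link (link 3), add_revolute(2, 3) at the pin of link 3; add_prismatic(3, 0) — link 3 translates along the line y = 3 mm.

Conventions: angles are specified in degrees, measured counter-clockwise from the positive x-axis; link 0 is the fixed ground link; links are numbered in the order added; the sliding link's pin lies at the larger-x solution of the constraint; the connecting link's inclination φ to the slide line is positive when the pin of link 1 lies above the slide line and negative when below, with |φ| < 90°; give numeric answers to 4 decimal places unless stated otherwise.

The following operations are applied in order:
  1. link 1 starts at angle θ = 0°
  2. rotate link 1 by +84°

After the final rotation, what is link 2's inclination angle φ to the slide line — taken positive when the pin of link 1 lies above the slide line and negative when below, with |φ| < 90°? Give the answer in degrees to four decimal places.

geometry: r = 49 mm, L = 176 mm, e = 3 mm; θ starts at 0°
rotate link 1 by +84°: θ ← 0° +84° = 84°
h = r sin θ − e = 48.731573 − 3 = 45.731573
sin φ = h / L = 45.731573 / 176 = 0.25983848
φ = arcsin(0.25983848) = 15.060478°

15.0605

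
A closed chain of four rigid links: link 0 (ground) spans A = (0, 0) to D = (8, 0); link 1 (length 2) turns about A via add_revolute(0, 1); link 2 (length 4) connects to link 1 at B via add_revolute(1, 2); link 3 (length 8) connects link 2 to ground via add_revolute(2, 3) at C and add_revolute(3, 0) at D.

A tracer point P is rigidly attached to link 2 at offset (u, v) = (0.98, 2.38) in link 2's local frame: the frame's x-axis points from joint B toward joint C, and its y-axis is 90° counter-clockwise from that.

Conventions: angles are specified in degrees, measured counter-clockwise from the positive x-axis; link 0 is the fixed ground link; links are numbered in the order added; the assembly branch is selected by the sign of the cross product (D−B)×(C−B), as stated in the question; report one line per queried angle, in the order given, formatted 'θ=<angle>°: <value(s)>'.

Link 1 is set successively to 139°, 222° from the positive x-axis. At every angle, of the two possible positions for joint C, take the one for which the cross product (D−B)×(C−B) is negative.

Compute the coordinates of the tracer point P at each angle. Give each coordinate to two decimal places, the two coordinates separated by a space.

A=(0,0), D=(8.00,0)
θ=139°: B = A + 2.00·(cos139°, sin139°) = (-1.5094, 1.3121)
θ=139°: |BD| = 9.5995
θ=139°: circle(B,4.00) ∩ circle(D,8.00): a=2.2996, h=3.2729
θ=139°:   candidates: C₊=(1.2160,4.2399) cross=31.418; C₋=(0.3213,-2.2444) cross=-31.418
θ=139°:   branch - wants cross < 0 → take C=(0.3213,-2.2444) (cross=-31.418)
θ=139°: ex = (C−B)/|BC| = (0.4577,-0.8891); ey = (0.8891,0.4577)
θ=139°: P = B + 0.98·ex + 2.38·ey = (1.0552,1.5300)
θ=222°: B = A + 2.00·(cos222°, sin222°) = (-1.4863, -1.3383)
θ=222°: |BD| = 9.5802
θ=222°: circle(B,4.00) ∩ circle(D,8.00): a=2.2849, h=3.2831
θ=222°:   candidates: C₊=(0.3176,2.2319) cross=31.453; C₋=(1.2349,-4.2700) cross=-31.453
θ=222°:   branch - wants cross < 0 → take C=(1.2349,-4.2700) (cross=-31.453)
θ=222°: ex = (C−B)/|BC| = (0.6803,-0.7329); ey = (0.7329,0.6803)
θ=222°: P = B + 0.98·ex + 2.38·ey = (0.9248,-0.4374)

θ=139°: 1.06 1.53
θ=222°: 0.92 -0.44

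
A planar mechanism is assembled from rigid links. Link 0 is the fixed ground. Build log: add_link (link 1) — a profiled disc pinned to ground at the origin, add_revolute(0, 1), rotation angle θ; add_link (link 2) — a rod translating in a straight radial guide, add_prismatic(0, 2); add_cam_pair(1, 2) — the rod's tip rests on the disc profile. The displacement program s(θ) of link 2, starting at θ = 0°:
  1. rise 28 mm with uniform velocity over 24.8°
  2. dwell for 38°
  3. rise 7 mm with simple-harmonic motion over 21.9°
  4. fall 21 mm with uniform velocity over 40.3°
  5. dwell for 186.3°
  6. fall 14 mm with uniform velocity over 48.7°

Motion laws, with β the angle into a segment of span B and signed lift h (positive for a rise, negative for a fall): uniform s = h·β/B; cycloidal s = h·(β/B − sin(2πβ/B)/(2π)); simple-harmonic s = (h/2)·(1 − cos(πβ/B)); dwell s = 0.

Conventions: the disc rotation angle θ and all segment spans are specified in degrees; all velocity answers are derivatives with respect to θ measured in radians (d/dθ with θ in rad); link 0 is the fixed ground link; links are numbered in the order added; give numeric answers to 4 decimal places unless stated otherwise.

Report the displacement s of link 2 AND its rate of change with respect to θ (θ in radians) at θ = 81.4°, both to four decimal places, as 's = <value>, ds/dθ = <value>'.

seg 1 [0°–24.8°] uniform, h=28: full span → s += 28 → s = 28.0000
seg 2 [24.8°–62.8°] dwell: s stays 28.0000
seg 3 [62.8°–84.7°] simple-harmonic, h=7: θ=81.4° here. β=18.6, B=21.9. 7/2·(1 − cos(π·0.8493)) = 6.6151 → s = 34.6151
velocity in seg [62.8°–84.7°] (simple-harmonic), θ in radians: β = 18.6° = 0.3246 rad, B = 21.9° = 0.3822 rad; ds/dθ = (πh/(2B)) sin(πβ/B) = (π·7/(2·0.3822)) sin(π·0.8493) = 13.115124 mm/rad

s = 34.6151, ds/dθ = 13.1151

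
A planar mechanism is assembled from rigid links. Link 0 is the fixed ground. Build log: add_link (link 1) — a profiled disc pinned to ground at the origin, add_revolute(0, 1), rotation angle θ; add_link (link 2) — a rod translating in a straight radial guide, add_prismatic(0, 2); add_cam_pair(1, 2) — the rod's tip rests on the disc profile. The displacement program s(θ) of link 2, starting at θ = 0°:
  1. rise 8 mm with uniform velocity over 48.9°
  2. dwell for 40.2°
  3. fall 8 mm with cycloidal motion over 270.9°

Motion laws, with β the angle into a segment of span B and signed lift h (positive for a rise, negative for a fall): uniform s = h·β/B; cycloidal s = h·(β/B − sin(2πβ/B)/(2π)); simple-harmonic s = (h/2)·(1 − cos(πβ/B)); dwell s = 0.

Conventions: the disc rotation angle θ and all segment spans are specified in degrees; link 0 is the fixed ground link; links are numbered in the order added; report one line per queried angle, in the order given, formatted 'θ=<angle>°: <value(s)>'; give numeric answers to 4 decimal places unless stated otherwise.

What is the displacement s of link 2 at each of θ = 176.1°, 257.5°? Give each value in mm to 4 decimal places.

seg 1 [0°–48.9°] uniform, h=8: full span → s += 8 → s = 8.0000
seg 2 [48.9°–89.1°] dwell: s stays 8.0000
seg 3 [89.1°–360°] cycloidal, h=-8: θ=176.1° here. β=87, B=270.9. -8·(0.3212 − sin(2π·0.3212)/(2π)) = -1.4211 → s = 6.5789
seg 3 [89.1°–360°] cycloidal, h=-8: θ=257.5° here. β=168.4, B=270.9. -8·(0.6216 − sin(2π·0.6216)/(2π)) = -5.8541 → s = 2.1459

θ=176.1°: 6.5789
θ=257.5°: 2.1459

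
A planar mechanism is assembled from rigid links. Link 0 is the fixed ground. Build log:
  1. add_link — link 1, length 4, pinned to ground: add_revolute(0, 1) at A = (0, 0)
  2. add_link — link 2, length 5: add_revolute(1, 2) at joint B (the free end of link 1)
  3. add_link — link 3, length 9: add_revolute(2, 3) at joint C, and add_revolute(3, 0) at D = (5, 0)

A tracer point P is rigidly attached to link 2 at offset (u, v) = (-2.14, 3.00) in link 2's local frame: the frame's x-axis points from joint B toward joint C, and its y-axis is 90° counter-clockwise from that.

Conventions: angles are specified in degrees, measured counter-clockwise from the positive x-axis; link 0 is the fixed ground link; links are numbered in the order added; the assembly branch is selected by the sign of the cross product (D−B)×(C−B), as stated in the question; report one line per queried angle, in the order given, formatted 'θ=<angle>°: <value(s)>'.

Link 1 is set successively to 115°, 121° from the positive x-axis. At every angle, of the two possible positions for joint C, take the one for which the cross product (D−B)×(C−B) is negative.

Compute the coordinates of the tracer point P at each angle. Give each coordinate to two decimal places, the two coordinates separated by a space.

A=(0,0), D=(5.00,0)
θ=115°: B = A + 4.00·(cos115°, sin115°) = (-1.6905, 3.6252)
θ=115°: |BD| = 7.6095
θ=115°: circle(B,5.00) ∩ circle(D,9.00): a=0.1252, h=4.9984
θ=115°:   candidates: C₊=(0.8009,7.9604) cross=38.036; C₋=(-3.9617,-0.8291) cross=-38.036
θ=115°:   branch - wants cross < 0 → take C=(-3.9617,-0.8291) (cross=-38.036)
θ=115°: ex = (C−B)/|BC| = (-0.4543,-0.8909); ey = (0.8909,-0.4543)
θ=115°: P = B + -2.14·ex + 3.00·ey = (1.9542,4.1689)
θ=121°: B = A + 4.00·(cos121°, sin121°) = (-2.0602, 3.4287)
θ=121°: |BD| = 7.8487
θ=121°: circle(B,5.00) ∩ circle(D,9.00): a=0.3568, h=4.9872
θ=121°:   candidates: C₊=(0.4395,7.7590) cross=39.143; C₋=(-3.9178,-1.2134) cross=-39.143
θ=121°:   branch - wants cross < 0 → take C=(-3.9178,-1.2134) (cross=-39.143)
θ=121°: ex = (C−B)/|BC| = (-0.3715,-0.9284); ey = (0.9284,-0.3715)
θ=121°: P = B + -2.14·ex + 3.00·ey = (1.5202,4.3009)

θ=115°: 1.95 4.17
θ=121°: 1.52 4.30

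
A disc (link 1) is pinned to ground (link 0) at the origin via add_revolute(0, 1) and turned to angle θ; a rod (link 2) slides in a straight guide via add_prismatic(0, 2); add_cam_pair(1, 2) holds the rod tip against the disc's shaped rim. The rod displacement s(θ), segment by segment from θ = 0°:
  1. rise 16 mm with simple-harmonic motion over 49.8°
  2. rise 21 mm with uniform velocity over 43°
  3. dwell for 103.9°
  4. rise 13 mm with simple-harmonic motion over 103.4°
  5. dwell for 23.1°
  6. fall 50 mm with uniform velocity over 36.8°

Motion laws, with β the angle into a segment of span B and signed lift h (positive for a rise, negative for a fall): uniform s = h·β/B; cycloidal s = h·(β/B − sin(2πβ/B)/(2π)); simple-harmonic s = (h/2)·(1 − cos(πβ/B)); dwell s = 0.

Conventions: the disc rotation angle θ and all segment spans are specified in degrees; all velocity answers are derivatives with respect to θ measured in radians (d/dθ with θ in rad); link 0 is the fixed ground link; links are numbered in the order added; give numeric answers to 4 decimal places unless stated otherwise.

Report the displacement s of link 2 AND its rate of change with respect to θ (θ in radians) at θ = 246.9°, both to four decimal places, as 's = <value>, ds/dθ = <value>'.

segment 1 (0° to 49.8°, simple-harmonic, h = 16) is passed completely: s = 0.0000 + (16) = 16.0000
segment 2 (49.8° to 92.8°, uniform, h = 21) is passed completely: s = 16.0000 + (21) = 37.0000
segment 3 (92.8° to 196.7°, dwell): s unchanged at 37.0000
θ = 246.9° falls in segment 4 (196.7° to 300.1°, simple-harmonic, h = 13): β = 246.9 − 196.7 = 50.2°, B = 103.4°; Δs = 13/2·(1 − cos(π·0.4855)) = 6.2039; s = 37.0000 + 6.2039 = 43.2039
velocity in seg [196.7°–300.1°] (simple-harmonic), θ in radians: β = 50.2° = 0.8762 rad, B = 103.4° = 1.8047 rad; ds/dθ = (πh/(2B)) sin(πβ/B) = (π·13/(2·1.8047)) sin(π·0.4855) = 11.303531 mm/rad

s = 43.2039, ds/dθ = 11.3035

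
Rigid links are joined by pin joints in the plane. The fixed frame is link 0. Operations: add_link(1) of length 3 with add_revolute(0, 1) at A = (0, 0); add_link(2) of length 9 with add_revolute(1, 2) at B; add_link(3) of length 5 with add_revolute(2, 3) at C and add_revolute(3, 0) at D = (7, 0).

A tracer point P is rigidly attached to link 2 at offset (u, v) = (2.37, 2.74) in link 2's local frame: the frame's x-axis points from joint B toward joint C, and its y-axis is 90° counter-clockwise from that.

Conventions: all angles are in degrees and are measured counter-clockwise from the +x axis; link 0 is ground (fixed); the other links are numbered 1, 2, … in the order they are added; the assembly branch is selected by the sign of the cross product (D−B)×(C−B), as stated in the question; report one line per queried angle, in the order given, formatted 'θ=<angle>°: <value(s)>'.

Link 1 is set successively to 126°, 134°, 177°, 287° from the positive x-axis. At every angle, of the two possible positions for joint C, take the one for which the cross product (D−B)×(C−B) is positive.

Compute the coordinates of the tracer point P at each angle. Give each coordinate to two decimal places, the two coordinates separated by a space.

A=(0,0), D=(7.00,0)
θ=126°: B = A + 3.00·(cos126°, sin126°) = (-1.7634, 2.4271)
θ=126°: |BD| = 9.0932
θ=126°: circle(B,9.00) ∩ circle(D,5.00): a=7.6258, h=4.7798
θ=126°:   candidates: C₊=(6.8616,4.9981) cross=43.464; C₋=(4.3101,-4.2148) cross=-43.464
θ=126°:   branch + wants cross > 0 → take C=(6.8616,4.9981) (cross=43.464)
θ=126°: ex = (C−B)/|BC| = (0.9583,0.2857); ey = (-0.2857,0.9583)
θ=126°: P = B + 2.37·ex + 2.74·ey = (-0.2749,5.7299)
θ=134°: B = A + 3.00·(cos134°, sin134°) = (-2.0840, 2.1580)
θ=134°: |BD| = 9.3368
θ=134°: circle(B,9.00) ∩ circle(D,5.00): a=7.6673, h=4.7130
θ=134°:   candidates: C₊=(6.4650,4.9713) cross=44.005; C₋=(4.2864,-4.1995) cross=-44.005
θ=134°:   branch + wants cross > 0 → take C=(6.4650,4.9713) (cross=44.005)
θ=134°: ex = (C−B)/|BC| = (0.9499,0.3126); ey = (-0.3126,0.9499)
θ=134°: P = B + 2.37·ex + 2.74·ey = (-0.6892,5.5015)
θ=177°: B = A + 3.00·(cos177°, sin177°) = (-2.9959, 0.1570)
θ=177°: |BD| = 9.9971
θ=177°: circle(B,9.00) ∩ circle(D,5.00): a=7.7994, h=4.4911
θ=177°:   candidates: C₊=(4.8731,4.5251) cross=44.898; C₋=(4.7320,-4.4560) cross=-44.898
θ=177°:   branch + wants cross > 0 → take C=(4.8731,4.5251) (cross=44.898)
θ=177°: ex = (C−B)/|BC| = (0.8743,0.4853); ey = (-0.4853,0.8743)
θ=177°: P = B + 2.37·ex + 2.74·ey = (-2.2536,3.7029)
θ=287°: B = A + 3.00·(cos287°, sin287°) = (0.8771, -2.8689)
θ=287°: |BD| = 6.7617
θ=287°: circle(B,9.00) ∩ circle(D,5.00): a=7.5218, h=4.9419
θ=287°:   candidates: C₊=(5.5915,4.7975) cross=33.415; C₋=(9.7851,-4.1525) cross=-33.415
θ=287°:   branch + wants cross > 0 → take C=(5.5915,4.7975) (cross=33.415)
θ=287°: ex = (C−B)/|BC| = (0.5238,0.8518); ey = (-0.8518,0.5238)
θ=287°: P = B + 2.37·ex + 2.74·ey = (-0.2154,0.5852)

θ=126°: -0.27 5.73
θ=134°: -0.69 5.50
θ=177°: -2.25 3.70
θ=287°: -0.22 0.59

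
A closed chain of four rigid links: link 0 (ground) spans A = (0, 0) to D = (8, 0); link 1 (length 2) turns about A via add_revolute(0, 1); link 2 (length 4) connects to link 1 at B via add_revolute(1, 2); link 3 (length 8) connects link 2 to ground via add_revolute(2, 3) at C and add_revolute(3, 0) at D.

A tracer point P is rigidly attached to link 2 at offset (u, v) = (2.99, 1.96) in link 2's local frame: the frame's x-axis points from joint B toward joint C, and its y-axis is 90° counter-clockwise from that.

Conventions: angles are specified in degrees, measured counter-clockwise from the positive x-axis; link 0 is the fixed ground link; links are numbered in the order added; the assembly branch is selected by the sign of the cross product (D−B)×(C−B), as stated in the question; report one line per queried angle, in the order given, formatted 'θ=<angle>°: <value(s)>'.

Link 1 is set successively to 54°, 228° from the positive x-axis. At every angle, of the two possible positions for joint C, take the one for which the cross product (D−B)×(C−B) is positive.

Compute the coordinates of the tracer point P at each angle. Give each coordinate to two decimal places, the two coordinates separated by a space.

A=(0,0), D=(8.00,0)
θ=54°: B = A + 2.00·(cos54°, sin54°) = (1.1756, 1.6180)
θ=54°: |BD| = 7.0136
θ=54°: circle(B,4.00) ∩ circle(D,8.00): a=0.0849, h=3.9991
θ=54°:   candidates: C₊=(2.1808,5.4897) cross=28.048; C₋=(0.3356,-2.2928) cross=-28.048
θ=54°:   branch + wants cross > 0 → take C=(2.1808,5.4897) (cross=28.048)
θ=54°: ex = (C−B)/|BC| = (0.2513,0.9679); ey = (-0.9679,0.2513)
θ=54°: P = B + 2.99·ex + 1.96·ey = (0.0299,5.0046)
θ=228°: B = A + 2.00·(cos228°, sin228°) = (-1.3383, -1.4863)
θ=228°: |BD| = 9.4558
θ=228°: circle(B,4.00) ∩ circle(D,8.00): a=2.1898, h=3.3474
θ=228°:   candidates: C₊=(0.2981,2.1637) cross=31.652; C₋=(1.3504,-4.4479) cross=-31.652
θ=228°:   branch + wants cross > 0 → take C=(0.2981,2.1637) (cross=31.652)
θ=228°: ex = (C−B)/|BC| = (0.4091,0.9125); ey = (-0.9125,0.4091)
θ=228°: P = B + 2.99·ex + 1.96·ey = (-1.9035,2.0439)

θ=54°: 0.03 5.00
θ=228°: -1.90 2.04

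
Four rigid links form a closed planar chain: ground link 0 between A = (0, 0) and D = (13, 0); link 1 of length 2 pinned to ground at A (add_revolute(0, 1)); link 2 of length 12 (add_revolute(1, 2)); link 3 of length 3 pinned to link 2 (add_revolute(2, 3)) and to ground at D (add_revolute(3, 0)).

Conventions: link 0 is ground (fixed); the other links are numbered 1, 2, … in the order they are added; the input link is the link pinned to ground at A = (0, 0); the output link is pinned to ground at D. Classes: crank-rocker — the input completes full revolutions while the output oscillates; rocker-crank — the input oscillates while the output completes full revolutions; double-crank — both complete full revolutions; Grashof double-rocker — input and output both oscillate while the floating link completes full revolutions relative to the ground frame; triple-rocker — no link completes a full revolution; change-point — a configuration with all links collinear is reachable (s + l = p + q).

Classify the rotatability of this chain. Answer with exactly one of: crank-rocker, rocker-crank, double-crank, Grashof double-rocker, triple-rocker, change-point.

lengths: ground=13, input=2, coupler=12, output=3
sorted: s=2 (shortest), l=13 (longest), p+q=15
s + l = 15 vs p + q = 15
s + l = p + q → change-point (collinear configuration reachable)

change-point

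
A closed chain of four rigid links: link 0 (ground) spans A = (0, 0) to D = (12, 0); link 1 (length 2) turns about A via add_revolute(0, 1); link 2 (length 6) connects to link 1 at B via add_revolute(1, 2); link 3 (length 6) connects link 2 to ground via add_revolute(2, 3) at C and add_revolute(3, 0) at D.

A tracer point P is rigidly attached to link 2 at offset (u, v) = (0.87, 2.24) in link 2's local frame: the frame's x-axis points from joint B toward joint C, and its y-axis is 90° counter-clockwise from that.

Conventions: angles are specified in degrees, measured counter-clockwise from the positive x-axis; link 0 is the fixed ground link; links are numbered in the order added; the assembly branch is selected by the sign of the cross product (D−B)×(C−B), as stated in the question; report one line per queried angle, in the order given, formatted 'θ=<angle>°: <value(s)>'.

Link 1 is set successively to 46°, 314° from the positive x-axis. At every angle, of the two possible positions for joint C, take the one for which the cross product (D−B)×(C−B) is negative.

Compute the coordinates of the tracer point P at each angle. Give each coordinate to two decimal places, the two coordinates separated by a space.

A=(0,0), D=(12.00,0)
θ=46°: B = A + 2.00·(cos46°, sin46°) = (1.3893, 1.4387)
θ=46°: |BD| = 10.7078
θ=46°: circle(B,6.00) ∩ circle(D,6.00): a=5.3539, h=2.7085
θ=46°:   candidates: C₊=(7.0586,3.4033) cross=29.002; C₋=(6.3308,-1.9646) cross=-29.002
θ=46°:   branch - wants cross < 0 → take C=(6.3308,-1.9646) (cross=-29.002)
θ=46°: ex = (C−B)/|BC| = (0.8236,-0.5672); ey = (0.5672,0.8236)
θ=46°: P = B + 0.87·ex + 2.24·ey = (3.3764,2.7900)
θ=314°: B = A + 2.00·(cos314°, sin314°) = (1.3893, -1.4387)
θ=314°: |BD| = 10.7078
θ=314°: circle(B,6.00) ∩ circle(D,6.00): a=5.3539, h=2.7085
θ=314°:   candidates: C₊=(6.3308,1.9646) cross=29.002; C₋=(7.0586,-3.4033) cross=-29.002
θ=314°:   branch - wants cross < 0 → take C=(7.0586,-3.4033) (cross=-29.002)
θ=314°: ex = (C−B)/|BC| = (0.9449,-0.3274); ey = (0.3274,0.9449)
θ=314°: P = B + 0.87·ex + 2.24·ey = (2.9448,0.3930)

θ=46°: 3.38 2.79
θ=314°: 2.94 0.39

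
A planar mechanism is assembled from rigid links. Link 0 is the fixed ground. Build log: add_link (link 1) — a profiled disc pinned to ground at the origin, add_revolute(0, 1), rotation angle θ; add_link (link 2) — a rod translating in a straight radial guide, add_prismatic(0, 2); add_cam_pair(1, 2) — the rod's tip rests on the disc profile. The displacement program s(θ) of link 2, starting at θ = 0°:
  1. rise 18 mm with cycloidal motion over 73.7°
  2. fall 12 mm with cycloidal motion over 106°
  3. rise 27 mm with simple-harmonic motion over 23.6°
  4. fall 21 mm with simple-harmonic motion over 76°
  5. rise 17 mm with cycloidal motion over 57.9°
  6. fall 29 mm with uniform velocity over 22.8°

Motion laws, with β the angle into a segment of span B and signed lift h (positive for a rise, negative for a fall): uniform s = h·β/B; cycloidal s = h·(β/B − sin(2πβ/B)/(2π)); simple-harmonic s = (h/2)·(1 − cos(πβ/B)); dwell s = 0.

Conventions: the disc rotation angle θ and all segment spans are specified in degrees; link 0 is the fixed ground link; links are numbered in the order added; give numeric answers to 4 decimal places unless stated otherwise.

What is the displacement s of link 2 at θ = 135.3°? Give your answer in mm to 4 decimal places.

seg 1 [0°–73.7°] cycloidal, h=18: full span → s += 18 → s = 18.0000
seg 2 [73.7°–179.7°] cycloidal, h=-12: θ=135.3° here. β=61.6, B=106. -12·(0.5811 − sin(2π·0.5811)/(2π)) = -7.9055 → s = 10.0945

10.0945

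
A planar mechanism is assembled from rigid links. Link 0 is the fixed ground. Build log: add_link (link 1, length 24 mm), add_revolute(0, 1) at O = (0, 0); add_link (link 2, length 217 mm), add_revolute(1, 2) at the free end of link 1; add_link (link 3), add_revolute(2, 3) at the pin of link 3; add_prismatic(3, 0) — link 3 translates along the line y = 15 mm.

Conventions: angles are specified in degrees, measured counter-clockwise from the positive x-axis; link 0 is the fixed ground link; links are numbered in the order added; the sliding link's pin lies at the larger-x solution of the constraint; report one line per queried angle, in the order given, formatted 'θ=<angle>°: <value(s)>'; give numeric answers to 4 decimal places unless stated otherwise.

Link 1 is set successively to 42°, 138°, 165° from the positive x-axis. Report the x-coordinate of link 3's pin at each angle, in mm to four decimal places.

geometry: r = 24 mm, L = 217 mm, e = 15 mm
θ=42°: crank pin P = (r cos θ, r sin θ) = (17.835476, 16.059135)
θ=42°: h = r sin θ − e = 16.059135 − 15 = 1.059135
θ=42°: x = r cos θ + √(L² − h²) = 17.835476 + 216.997415 = 234.832891
θ=138°: crank pin P = (r cos θ, r sin θ) = (-17.835476, 16.059135)
θ=138°: h = r sin θ − e = 16.059135 − 15 = 1.059135
θ=138°: x = r cos θ + √(L² − h²) = -17.835476 + 216.997415 = 199.161939
θ=165°: crank pin P = (r cos θ, r sin θ) = (-23.182220, 6.211657)
θ=165°: h = r sin θ − e = 6.211657 − 15 = -8.788343
θ=165°: x = r cos θ + √(L² − h²) = -23.182220 + 216.821966 = 193.639746

θ=42°: 234.8329
θ=138°: 199.1619
θ=165°: 193.6397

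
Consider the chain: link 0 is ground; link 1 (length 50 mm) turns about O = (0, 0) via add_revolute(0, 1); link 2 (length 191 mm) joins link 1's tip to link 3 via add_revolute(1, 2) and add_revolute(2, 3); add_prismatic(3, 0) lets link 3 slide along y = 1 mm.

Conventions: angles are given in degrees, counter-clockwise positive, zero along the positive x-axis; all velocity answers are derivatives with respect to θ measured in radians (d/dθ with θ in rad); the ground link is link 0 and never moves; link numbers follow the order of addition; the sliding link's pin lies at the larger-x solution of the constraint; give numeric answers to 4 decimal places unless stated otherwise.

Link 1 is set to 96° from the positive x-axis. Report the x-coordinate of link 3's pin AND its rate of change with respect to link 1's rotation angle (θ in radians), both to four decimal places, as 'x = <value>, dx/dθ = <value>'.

geometry: r = 50 mm, L = 191 mm, e = 1 mm
crank pin P = (r cos θ, r sin θ) = (-5.226423, 49.726095)
h = r sin θ − e = 49.726095 − 1 = 48.726095
x = r cos θ + √(L² − h²) = -5.226423 + 184.680177 = 179.453754
dx/dθ = −r sin θ − h·r cos θ/√(L² − h²) (θ in radians; h = 48.726095) = -48.347153

x = 179.4538, dx/dθ = -48.3472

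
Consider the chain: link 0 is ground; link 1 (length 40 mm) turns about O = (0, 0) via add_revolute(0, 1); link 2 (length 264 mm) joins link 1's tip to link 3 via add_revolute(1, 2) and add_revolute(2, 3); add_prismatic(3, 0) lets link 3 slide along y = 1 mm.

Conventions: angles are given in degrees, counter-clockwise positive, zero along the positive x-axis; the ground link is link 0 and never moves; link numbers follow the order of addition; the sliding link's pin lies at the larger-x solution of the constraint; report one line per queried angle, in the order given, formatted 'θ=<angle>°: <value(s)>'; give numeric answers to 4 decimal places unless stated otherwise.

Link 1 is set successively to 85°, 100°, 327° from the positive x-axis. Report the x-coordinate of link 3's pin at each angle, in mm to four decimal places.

geometry: r = 40 mm, L = 264 mm, e = 1 mm
θ=85°: crank pin P = (r cos θ, r sin θ) = (3.486230, 39.847788)
θ=85°: h = r sin θ − e = 39.847788 − 1 = 38.847788
θ=85°: x = r cos θ + √(L² − h²) = 3.486230 + 261.126118 = 264.612347
θ=100°: crank pin P = (r cos θ, r sin θ) = (-6.945927, 39.392310)
θ=100°: h = r sin θ − e = 39.392310 − 1 = 38.392310
θ=100°: x = r cos θ + √(L² − h²) = -6.945927 + 261.193473 = 254.247546
θ=327°: crank pin P = (r cos θ, r sin θ) = (33.546823, -21.785561)
θ=327°: h = r sin θ − e = -21.785561 − 1 = -22.785561
θ=327°: x = r cos θ + √(L² − h²) = 33.546823 + 263.014863 = 296.561686

θ=85°: 264.6123
θ=100°: 254.2475
θ=327°: 296.5617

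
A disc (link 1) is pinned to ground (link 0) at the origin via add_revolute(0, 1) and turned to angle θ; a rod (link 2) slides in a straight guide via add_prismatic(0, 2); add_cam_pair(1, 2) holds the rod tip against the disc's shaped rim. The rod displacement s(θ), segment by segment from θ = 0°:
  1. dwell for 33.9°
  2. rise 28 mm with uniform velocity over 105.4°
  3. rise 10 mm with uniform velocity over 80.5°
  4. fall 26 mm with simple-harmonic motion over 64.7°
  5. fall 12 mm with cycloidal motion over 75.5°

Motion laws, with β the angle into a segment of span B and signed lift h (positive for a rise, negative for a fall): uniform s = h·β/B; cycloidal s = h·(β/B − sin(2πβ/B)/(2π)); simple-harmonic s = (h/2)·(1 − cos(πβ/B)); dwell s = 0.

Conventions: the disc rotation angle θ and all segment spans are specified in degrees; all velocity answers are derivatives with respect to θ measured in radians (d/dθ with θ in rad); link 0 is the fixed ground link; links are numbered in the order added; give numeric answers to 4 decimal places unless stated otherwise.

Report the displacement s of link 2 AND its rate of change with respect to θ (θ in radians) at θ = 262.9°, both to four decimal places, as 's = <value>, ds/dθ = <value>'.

segment 1 (0° to 33.9°, dwell): s unchanged at 0.0000
segment 2 (33.9° to 139.3°, uniform, h = 28) is passed completely: s = 0.0000 + (28) = 28.0000
segment 3 (139.3° to 219.8°, uniform, h = 10) is passed completely: s = 28.0000 + (10) = 38.0000
θ = 262.9° falls in segment 4 (219.8° to 284.5°, simple-harmonic, h = -26): β = 262.9 − 219.8 = 43.1°, B = 64.7°; Δs = -26/2·(1 − cos(π·0.6662)) = -19.4818; s = 38.0000 − 19.4818 = 18.5182
velocity in seg [219.8°–284.5°] (simple-harmonic), θ in radians: β = 43.1° = 0.7522 rad, B = 64.7° = 1.1292 rad; ds/dθ = (πh/(2B)) sin(πβ/B) = (π·(-26)/(2·1.1292)) sin(π·0.6662) = -31.350703 mm/rad

s = 18.5182, ds/dθ = -31.3507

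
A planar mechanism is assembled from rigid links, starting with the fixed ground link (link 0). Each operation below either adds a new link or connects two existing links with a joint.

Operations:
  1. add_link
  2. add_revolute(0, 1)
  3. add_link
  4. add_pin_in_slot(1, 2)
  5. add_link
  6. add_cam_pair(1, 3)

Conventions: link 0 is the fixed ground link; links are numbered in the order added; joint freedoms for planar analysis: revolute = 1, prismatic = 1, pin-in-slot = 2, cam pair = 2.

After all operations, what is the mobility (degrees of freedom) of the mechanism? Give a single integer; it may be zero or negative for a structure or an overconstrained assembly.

L=1 J1=0 J2=0
add link → L=2 J1=0 J2=0
R@0,1 dof=1 J1 → L=2 J1=1 J2=0
add link → L=3 J1=1 J2=0
PS@1,2 dof=2 J2 → L=3 J1=1 J2=1
add link → L=4 J1=1 J2=1
C@1,3 dof=2 J2 → L=4 J1=1 J2=2
M=3(L−1)−2J1−J2=3·3−2·1−2=5

M = 5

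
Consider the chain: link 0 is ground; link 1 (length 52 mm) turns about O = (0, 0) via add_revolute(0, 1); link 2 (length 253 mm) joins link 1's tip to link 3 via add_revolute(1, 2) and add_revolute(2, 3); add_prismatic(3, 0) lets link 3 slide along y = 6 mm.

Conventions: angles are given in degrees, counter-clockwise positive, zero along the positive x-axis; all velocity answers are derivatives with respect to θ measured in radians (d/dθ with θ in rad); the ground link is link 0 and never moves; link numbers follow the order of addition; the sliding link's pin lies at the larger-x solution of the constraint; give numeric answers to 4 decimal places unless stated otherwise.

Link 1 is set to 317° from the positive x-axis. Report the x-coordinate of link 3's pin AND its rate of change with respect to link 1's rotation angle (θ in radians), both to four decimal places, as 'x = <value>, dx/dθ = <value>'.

geometry: r = 52 mm, L = 253 mm, e = 6 mm
crank pin P = (r cos θ, r sin θ) = (38.030392, -35.463915)
h = r sin θ − e = -35.463915 − 6 = -41.463915
x = r cos θ + √(L² − h²) = 38.030392 + 249.579133 = 287.609526
dx/dθ = −r sin θ − h·r cos θ/√(L² − h²) (θ in radians; h = -41.463915) = 41.782107

x = 287.6095, dx/dθ = 41.7821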